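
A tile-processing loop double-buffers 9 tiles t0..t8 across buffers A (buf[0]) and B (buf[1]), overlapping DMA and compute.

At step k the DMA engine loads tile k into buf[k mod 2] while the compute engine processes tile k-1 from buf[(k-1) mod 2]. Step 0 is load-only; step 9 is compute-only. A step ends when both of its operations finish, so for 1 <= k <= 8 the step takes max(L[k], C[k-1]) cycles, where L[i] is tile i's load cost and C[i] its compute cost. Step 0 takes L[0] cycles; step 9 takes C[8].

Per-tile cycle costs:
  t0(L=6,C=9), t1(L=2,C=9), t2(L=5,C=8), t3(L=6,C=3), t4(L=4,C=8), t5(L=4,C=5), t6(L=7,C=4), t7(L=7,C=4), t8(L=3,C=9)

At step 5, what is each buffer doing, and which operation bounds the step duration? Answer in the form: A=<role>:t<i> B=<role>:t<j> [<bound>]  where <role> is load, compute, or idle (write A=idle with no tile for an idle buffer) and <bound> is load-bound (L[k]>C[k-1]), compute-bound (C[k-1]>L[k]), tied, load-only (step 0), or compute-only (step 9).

step 5: A=compute:t4 B=load:t5 [compute-bound]

k=0 load=t0/6c comp=- wait=6 total=6
k=1 load=t1/2c comp=t0/9c wait=9 total=15
k=2 load=t2/5c comp=t1/9c wait=9 total=24
k=3 load=t3/6c comp=t2/8c wait=8 total=32
k=4 load=t4/4c comp=t3/3c wait=4 total=36
k=5 load=t5/4c comp=t4/8c wait=8 total=44
k=6 load=t6/7c comp=t5/5c wait=7 total=51
k=7 load=t7/7c comp=t6/4c wait=7 total=58
k=8 load=t8/3c comp=t7/4c wait=4 total=62
k=9 load=- comp=t8/9c wait=9 total=71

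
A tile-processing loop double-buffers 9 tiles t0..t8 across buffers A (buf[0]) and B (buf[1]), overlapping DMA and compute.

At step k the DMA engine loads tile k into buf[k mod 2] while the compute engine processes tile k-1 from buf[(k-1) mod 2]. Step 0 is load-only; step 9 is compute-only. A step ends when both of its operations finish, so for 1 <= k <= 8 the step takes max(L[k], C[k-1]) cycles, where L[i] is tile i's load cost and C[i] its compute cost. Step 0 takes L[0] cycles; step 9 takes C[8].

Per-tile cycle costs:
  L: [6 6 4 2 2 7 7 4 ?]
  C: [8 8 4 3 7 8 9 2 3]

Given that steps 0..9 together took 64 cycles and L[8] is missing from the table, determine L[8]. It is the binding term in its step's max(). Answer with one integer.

step 0 | dur = L[0]=6 = 6
step 1 | dur = max(L[1]=6, C[0]=8) = 8
step 2 | dur = max(L[2]=4, C[1]=8) = 8
step 3 | dur = max(L[3]=2, C[2]=4) = 4
step 4 | dur = max(L[4]=2, C[3]=3) = 3
step 5 | dur = max(L[5]=7, C[4]=7) = 7
step 6 | dur = max(L[6]=7, C[5]=8) = 8
step 7 | dur = max(L[7]=4, C[6]=9) = 9
step 8 | dur = max(L[8]=?, C[7]=2) = L[8]  (unknown; binding)
step 9 | dur = C[8]=3 = 3
sum of known step durations = 56
dur[8] = total - known = 64 - 56 = 8
L[8] is the binding max in step 8, so L[8] = dur[8] = 8

L[8] = 8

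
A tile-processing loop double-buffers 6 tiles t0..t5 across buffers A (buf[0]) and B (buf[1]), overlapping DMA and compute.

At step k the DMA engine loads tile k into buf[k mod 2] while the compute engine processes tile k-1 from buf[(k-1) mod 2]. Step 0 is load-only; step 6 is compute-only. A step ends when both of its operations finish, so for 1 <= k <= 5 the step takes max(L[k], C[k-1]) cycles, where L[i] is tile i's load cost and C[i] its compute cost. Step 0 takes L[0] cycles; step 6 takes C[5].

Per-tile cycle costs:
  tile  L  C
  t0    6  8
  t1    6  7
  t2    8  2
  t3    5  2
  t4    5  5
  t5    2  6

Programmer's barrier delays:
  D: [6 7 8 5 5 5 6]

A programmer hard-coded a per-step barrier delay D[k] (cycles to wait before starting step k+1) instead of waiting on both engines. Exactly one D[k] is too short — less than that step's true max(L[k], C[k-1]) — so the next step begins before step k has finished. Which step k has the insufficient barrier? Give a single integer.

[0] required=L[0]=6=6 vs D=6 ok
[1] required=max(L[1]=6,C[0]=8)=8 vs D=7 SHORT
[2] required=max(L[2]=8,C[1]=7)=8 vs D=8 ok
[3] required=max(L[3]=5,C[2]=2)=5 vs D=5 ok
[4] required=max(L[4]=5,C[3]=2)=5 vs D=5 ok
[5] required=max(L[5]=2,C[4]=5)=5 vs D=5 ok
[6] required=C[5]=6=6 vs D=6 ok

hazard at step 1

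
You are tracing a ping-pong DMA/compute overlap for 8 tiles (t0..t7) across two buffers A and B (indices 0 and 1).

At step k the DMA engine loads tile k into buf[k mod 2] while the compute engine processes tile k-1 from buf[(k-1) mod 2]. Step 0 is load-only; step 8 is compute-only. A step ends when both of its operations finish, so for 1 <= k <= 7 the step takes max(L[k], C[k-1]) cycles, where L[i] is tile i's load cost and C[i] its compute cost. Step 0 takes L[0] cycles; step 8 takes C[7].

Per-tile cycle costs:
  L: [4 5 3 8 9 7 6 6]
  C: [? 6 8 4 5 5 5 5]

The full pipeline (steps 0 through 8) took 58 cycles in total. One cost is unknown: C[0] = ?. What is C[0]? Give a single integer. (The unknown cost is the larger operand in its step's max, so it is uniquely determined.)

step 0 = dur = L[0]=4 = 4
step 1 = dur = max(L[1]=5, C[0]=?) = C[0]  (unknown; binding)
step 2 = dur = max(L[2]=3, C[1]=6) = 6
step 3 = dur = max(L[3]=8, C[2]=8) = 8
step 4 = dur = max(L[4]=9, C[3]=4) = 9
step 5 = dur = max(L[5]=7, C[4]=5) = 7
step 6 = dur = max(L[6]=6, C[5]=5) = 6
step 7 = dur = max(L[7]=6, C[6]=5) = 6
step 8 = dur = C[7]=5 = 5
sum of known step durations = 51
dur[1] = total - known = 58 - 51 = 7
C[0] is the binding max in step 1, so C[0] = dur[1] = 7

C[0] = 7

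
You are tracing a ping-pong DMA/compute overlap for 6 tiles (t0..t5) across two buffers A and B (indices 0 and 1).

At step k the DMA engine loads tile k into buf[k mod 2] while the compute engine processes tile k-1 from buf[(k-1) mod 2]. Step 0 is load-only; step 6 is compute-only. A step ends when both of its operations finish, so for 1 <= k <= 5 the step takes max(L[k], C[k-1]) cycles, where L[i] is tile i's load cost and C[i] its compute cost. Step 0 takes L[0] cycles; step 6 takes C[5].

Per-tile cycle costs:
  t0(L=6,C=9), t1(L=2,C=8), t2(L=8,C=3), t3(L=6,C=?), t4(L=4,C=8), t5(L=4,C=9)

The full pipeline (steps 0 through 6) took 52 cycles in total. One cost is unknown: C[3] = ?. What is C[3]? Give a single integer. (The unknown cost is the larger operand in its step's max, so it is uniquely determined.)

C[3] = 6

step 0 | dur = L[0]=6 = 6
step 1 | dur = max(L[1]=2, C[0]=9) = 9
step 2 | dur = max(L[2]=8, C[1]=8) = 8
step 3 | dur = max(L[3]=6, C[2]=3) = 6
step 4 | dur = max(L[4]=4, C[3]=?) = C[3]  (unknown; binding)
step 5 | dur = max(L[5]=4, C[4]=8) = 8
step 6 | dur = C[5]=9 = 9
sum of known step durations = 46
dur[4] = total - known = 52 - 46 = 6
C[3] is the binding max in step 4, so C[3] = dur[4] = 6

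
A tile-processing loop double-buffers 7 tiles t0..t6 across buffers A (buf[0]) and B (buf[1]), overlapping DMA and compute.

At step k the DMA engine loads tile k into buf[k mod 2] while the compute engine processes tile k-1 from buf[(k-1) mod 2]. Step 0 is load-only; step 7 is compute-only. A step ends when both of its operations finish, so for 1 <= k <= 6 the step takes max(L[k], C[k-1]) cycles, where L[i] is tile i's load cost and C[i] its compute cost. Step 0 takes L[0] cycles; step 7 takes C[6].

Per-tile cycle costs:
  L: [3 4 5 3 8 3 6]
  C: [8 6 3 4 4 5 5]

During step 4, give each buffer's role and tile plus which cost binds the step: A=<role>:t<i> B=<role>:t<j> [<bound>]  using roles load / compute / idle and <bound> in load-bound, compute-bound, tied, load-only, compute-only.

  0. 3=3c; end=3; A:t0 B:-
  1. max(4,8)=8c; end=11; A:t0 B:t1
  2. max(5,6)=6c; end=17; A:t2 B:t1
  3. max(3,3)=3c; end=20; A:t2 B:t3
  4. max(8,4)=8c; end=28; A:t4 B:t3
  5. max(3,4)=4c; end=32; A:t4 B:t5
  6. max(6,5)=6c; end=38; A:t6 B:t5
  7. 5=5c; end=43; A:t6 B:t5

step 4: A=load:t4 B=compute:t3 [load-bound]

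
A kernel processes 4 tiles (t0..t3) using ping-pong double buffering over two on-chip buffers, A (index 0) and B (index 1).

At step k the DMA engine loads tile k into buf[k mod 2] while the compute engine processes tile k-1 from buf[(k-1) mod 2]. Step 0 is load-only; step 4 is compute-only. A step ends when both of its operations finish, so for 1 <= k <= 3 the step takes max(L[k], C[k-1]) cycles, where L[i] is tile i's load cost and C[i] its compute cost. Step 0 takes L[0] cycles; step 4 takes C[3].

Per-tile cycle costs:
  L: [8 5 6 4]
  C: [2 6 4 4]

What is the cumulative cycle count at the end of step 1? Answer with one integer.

  0. 8=8c; end=8; A:t0 B:-
  1. max(5,2)=5c; end=13; A:t0 B:t1
  2. max(6,6)=6c; end=19; A:t2 B:t1
  3. max(4,4)=4c; end=23; A:t2 B:t3
  4. 4=4c; end=27; A:t2 B:t3

end_cycle[1] = 13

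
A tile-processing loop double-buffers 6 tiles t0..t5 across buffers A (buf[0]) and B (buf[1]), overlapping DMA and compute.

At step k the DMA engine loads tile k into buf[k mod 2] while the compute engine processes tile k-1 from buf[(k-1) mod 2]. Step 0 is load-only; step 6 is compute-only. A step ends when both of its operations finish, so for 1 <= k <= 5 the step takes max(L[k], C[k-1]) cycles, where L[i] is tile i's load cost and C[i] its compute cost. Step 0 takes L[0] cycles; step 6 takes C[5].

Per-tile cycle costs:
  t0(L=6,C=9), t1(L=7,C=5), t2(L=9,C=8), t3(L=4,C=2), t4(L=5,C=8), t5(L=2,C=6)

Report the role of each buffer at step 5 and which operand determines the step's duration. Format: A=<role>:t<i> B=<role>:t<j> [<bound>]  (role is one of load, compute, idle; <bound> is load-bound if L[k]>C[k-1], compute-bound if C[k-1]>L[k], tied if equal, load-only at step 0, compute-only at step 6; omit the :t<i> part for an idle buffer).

step 0: L[0]=6 → dur=6, Σ=6 | A=load:t0 B=idle [load-only]
step 1: L[1]=7 C[0]=9 → dur=9, Σ=15 | A=compute:t0 B=load:t1 [compute-bound]
step 2: L[2]=9 C[1]=5 → dur=9, Σ=24 | A=load:t2 B=compute:t1 [load-bound]
step 3: L[3]=4 C[2]=8 → dur=8, Σ=32 | A=compute:t2 B=load:t3 [compute-bound]
step 4: L[4]=5 C[3]=2 → dur=5, Σ=37 | A=load:t4 B=compute:t3 [load-bound]
step 5: L[5]=2 C[4]=8 → dur=8, Σ=45 | A=compute:t4 B=load:t5 [compute-bound]
step 6: C[5]=6 → dur=6, Σ=51 | A=idle B=compute:t5 [compute-only]

step 5: A=compute:t4 B=load:t5 [compute-bound]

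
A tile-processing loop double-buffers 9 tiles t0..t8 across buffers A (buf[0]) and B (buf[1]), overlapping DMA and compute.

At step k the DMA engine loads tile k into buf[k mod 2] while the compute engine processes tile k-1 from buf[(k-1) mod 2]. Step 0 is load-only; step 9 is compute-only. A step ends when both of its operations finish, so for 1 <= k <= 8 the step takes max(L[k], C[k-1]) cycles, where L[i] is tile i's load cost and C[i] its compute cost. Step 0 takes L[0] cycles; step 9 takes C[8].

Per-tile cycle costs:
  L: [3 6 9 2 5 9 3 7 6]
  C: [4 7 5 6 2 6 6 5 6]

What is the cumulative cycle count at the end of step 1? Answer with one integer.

end_cycle[1] = 9

step 0: L[0]=3 → dur=3, Σ=3 | A=load:t0 B=idle [load-only]
step 1: L[1]=6 C[0]=4 → dur=6, Σ=9 | A=compute:t0 B=load:t1 [load-bound]
step 2: L[2]=9 C[1]=7 → dur=9, Σ=18 | A=load:t2 B=compute:t1 [load-bound]
step 3: L[3]=2 C[2]=5 → dur=5, Σ=23 | A=compute:t2 B=load:t3 [compute-bound]
step 4: L[4]=5 C[3]=6 → dur=6, Σ=29 | A=load:t4 B=compute:t3 [compute-bound]
step 5: L[5]=9 C[4]=2 → dur=9, Σ=38 | A=compute:t4 B=load:t5 [load-bound]
step 6: L[6]=3 C[5]=6 → dur=6, Σ=44 | A=load:t6 B=compute:t5 [compute-bound]
step 7: L[7]=7 C[6]=6 → dur=7, Σ=51 | A=compute:t6 B=load:t7 [load-bound]
step 8: L[8]=6 C[7]=5 → dur=6, Σ=57 | A=load:t8 B=compute:t7 [load-bound]
step 9: C[8]=6 → dur=6, Σ=63 | A=compute:t8 B=idle [compute-only]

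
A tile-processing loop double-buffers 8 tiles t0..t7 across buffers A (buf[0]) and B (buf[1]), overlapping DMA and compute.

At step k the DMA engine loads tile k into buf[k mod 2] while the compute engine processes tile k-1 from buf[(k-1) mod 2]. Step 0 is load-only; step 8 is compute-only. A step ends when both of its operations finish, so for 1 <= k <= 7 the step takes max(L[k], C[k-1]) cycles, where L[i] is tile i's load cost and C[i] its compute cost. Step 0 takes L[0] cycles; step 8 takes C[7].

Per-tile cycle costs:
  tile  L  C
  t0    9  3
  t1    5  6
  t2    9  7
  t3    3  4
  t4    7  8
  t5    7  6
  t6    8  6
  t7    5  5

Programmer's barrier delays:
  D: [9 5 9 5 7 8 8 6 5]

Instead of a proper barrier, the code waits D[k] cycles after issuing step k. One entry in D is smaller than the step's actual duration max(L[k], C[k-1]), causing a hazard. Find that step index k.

hazard at step 3

[0] required=L[0]=9=9 vs D=9 ok
[1] required=max(L[1]=5,C[0]=3)=5 vs D=5 ok
[2] required=max(L[2]=9,C[1]=6)=9 vs D=9 ok
[3] required=max(L[3]=3,C[2]=7)=7 vs D=5 SHORT
[4] required=max(L[4]=7,C[3]=4)=7 vs D=7 ok
[5] required=max(L[5]=7,C[4]=8)=8 vs D=8 ok
[6] required=max(L[6]=8,C[5]=6)=8 vs D=8 ok
[7] required=max(L[7]=5,C[6]=6)=6 vs D=6 ok
[8] required=C[7]=5=5 vs D=5 ok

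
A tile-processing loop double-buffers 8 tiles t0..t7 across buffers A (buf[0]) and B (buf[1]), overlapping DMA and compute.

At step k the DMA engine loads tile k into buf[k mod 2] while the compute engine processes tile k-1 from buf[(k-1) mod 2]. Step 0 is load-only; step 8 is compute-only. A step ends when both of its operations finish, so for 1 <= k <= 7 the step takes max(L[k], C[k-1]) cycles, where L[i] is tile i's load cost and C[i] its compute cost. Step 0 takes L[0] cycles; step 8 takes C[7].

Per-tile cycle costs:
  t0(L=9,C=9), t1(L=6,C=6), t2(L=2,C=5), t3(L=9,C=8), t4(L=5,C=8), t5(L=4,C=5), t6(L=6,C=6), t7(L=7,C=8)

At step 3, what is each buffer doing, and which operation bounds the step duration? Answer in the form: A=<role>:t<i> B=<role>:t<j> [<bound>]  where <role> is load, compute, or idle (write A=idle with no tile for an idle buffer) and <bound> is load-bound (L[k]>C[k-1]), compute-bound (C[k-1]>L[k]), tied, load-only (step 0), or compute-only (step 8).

k=0 load=t0/9c comp=- wait=9 total=9
k=1 load=t1/6c comp=t0/9c wait=9 total=18
k=2 load=t2/2c comp=t1/6c wait=6 total=24
k=3 load=t3/9c comp=t2/5c wait=9 total=33
k=4 load=t4/5c comp=t3/8c wait=8 total=41
k=5 load=t5/4c comp=t4/8c wait=8 total=49
k=6 load=t6/6c comp=t5/5c wait=6 total=55
k=7 load=t7/7c comp=t6/6c wait=7 total=62
k=8 load=- comp=t7/8c wait=8 total=70

step 3: A=compute:t2 B=load:t3 [load-bound]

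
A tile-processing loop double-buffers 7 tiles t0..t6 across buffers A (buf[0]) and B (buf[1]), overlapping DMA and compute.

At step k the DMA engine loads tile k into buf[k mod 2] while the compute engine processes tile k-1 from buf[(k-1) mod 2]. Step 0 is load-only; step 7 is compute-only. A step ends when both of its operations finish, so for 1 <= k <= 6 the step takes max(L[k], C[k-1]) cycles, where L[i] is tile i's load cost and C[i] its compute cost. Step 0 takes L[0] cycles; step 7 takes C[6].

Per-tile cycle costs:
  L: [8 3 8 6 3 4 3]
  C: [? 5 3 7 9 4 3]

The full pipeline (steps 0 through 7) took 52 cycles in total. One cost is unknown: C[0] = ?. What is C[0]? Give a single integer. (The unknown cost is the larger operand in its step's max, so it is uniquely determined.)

step 0 = dur = L[0]=8 = 8
step 1 = dur = max(L[1]=3, C[0]=?) = C[0]  (unknown; binding)
step 2 = dur = max(L[2]=8, C[1]=5) = 8
step 3 = dur = max(L[3]=6, C[2]=3) = 6
step 4 = dur = max(L[4]=3, C[3]=7) = 7
step 5 = dur = max(L[5]=4, C[4]=9) = 9
step 6 = dur = max(L[6]=3, C[5]=4) = 4
step 7 = dur = C[6]=3 = 3
sum of known step durations = 45
dur[1] = total - known = 52 - 45 = 7
C[0] is the binding max in step 1, so C[0] = dur[1] = 7

C[0] = 7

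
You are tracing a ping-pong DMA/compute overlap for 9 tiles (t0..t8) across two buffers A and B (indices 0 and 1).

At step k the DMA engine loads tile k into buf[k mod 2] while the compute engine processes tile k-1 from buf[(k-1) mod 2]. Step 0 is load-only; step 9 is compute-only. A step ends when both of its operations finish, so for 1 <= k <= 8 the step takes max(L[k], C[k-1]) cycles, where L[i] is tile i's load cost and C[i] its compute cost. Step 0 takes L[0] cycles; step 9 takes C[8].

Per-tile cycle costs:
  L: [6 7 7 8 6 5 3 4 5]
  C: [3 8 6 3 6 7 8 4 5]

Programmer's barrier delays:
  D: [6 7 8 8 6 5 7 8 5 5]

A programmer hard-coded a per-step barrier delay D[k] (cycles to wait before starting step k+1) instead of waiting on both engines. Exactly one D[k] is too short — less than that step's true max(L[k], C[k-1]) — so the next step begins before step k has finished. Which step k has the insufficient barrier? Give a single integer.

[0] required=L[0]=6=6 vs D=6 ok
[1] required=max(L[1]=7,C[0]=3)=7 vs D=7 ok
[2] required=max(L[2]=7,C[1]=8)=8 vs D=8 ok
[3] required=max(L[3]=8,C[2]=6)=8 vs D=8 ok
[4] required=max(L[4]=6,C[3]=3)=6 vs D=6 ok
[5] required=max(L[5]=5,C[4]=6)=6 vs D=5 SHORT
[6] required=max(L[6]=3,C[5]=7)=7 vs D=7 ok
[7] required=max(L[7]=4,C[6]=8)=8 vs D=8 ok
[8] required=max(L[8]=5,C[7]=4)=5 vs D=5 ok
[9] required=C[8]=5=5 vs D=5 ok

hazard at step 5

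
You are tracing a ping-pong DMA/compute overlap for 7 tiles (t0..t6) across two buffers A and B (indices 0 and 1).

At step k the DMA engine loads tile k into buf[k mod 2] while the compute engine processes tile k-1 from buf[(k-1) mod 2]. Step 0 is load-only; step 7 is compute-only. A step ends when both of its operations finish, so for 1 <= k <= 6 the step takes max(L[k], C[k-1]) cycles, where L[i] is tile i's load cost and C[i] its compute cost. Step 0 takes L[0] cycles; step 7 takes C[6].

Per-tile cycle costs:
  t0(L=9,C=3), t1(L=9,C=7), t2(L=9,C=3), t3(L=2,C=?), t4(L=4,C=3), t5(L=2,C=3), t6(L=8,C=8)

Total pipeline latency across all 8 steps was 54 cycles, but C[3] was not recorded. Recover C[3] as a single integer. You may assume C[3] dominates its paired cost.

step 0 | dur = L[0]=9 = 9
step 1 | dur = max(L[1]=9, C[0]=3) = 9
step 2 | dur = max(L[2]=9, C[1]=7) = 9
step 3 | dur = max(L[3]=2, C[2]=3) = 3
step 4 | dur = max(L[4]=4, C[3]=?) = C[3]  (unknown; binding)
step 5 | dur = max(L[5]=2, C[4]=3) = 3
step 6 | dur = max(L[6]=8, C[5]=3) = 8
step 7 | dur = C[6]=8 = 8
sum of known step durations = 49
dur[4] = total - known = 54 - 49 = 5
C[3] is the binding max in step 4, so C[3] = dur[4] = 5

C[3] = 5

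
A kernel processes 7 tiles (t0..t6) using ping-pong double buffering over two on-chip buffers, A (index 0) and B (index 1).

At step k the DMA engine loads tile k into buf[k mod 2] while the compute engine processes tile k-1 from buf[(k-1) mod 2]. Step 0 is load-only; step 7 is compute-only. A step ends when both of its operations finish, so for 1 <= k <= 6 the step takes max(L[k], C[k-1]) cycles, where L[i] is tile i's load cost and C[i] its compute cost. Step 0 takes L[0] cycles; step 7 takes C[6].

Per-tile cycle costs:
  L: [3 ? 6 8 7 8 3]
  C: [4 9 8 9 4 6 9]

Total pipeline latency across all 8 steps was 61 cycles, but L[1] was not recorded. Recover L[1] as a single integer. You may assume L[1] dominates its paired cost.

step 0 = dur = L[0]=3 = 3
step 1 = dur = max(L[1]=?, C[0]=4) = L[1]  (unknown; binding)
step 2 = dur = max(L[2]=6, C[1]=9) = 9
step 3 = dur = max(L[3]=8, C[2]=8) = 8
step 4 = dur = max(L[4]=7, C[3]=9) = 9
step 5 = dur = max(L[5]=8, C[4]=4) = 8
step 6 = dur = max(L[6]=3, C[5]=6) = 6
step 7 = dur = C[6]=9 = 9
sum of known step durations = 52
dur[1] = total - known = 61 - 52 = 9
L[1] is the binding max in step 1, so L[1] = dur[1] = 9

L[1] = 9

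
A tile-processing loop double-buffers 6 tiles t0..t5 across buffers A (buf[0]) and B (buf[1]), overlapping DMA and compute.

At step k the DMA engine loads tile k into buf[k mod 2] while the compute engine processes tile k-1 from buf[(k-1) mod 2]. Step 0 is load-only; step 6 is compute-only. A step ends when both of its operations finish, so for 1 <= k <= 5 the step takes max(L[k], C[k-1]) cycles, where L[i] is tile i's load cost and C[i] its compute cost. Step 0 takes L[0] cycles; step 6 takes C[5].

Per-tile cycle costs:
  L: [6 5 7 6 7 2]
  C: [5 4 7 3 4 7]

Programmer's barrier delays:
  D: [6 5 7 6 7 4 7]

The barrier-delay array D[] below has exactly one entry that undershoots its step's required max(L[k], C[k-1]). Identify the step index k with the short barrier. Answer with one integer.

k=0 barrier L[0]=6→6c, D[0]=6 ok
k=1 barrier max(L[1]=5,C[0]=5)→5c, D[1]=5 ok
k=2 barrier max(L[2]=7,C[1]=4)→7c, D[2]=7 ok
k=3 barrier max(L[3]=6,C[2]=7)→7c, D[3]=6 SHORT
k=4 barrier max(L[4]=7,C[3]=3)→7c, D[4]=7 ok
k=5 barrier max(L[5]=2,C[4]=4)→4c, D[5]=4 ok
k=6 barrier C[5]=7→7c, D[6]=7 ok

hazard at step 3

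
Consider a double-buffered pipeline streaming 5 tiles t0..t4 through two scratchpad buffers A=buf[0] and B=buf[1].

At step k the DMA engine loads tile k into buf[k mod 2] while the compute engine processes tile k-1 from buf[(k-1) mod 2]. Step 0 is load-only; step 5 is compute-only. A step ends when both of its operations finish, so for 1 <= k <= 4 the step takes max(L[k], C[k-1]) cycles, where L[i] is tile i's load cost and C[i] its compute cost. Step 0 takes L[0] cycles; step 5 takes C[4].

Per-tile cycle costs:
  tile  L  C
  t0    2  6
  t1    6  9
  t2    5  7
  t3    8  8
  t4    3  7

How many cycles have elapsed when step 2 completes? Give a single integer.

step 0: L[0]=2 → dur=2, Σ=2 | A=load:t0 B=idle [load-only]
step 1: L[1]=6 C[0]=6 → dur=6, Σ=8 | A=compute:t0 B=load:t1 [tied]
step 2: L[2]=5 C[1]=9 → dur=9, Σ=17 | A=load:t2 B=compute:t1 [compute-bound]
step 3: L[3]=8 C[2]=7 → dur=8, Σ=25 | A=compute:t2 B=load:t3 [load-bound]
step 4: L[4]=3 C[3]=8 → dur=8, Σ=33 | A=load:t4 B=compute:t3 [compute-bound]
step 5: C[4]=7 → dur=7, Σ=40 | A=compute:t4 B=idle [compute-only]

end_cycle[2] = 17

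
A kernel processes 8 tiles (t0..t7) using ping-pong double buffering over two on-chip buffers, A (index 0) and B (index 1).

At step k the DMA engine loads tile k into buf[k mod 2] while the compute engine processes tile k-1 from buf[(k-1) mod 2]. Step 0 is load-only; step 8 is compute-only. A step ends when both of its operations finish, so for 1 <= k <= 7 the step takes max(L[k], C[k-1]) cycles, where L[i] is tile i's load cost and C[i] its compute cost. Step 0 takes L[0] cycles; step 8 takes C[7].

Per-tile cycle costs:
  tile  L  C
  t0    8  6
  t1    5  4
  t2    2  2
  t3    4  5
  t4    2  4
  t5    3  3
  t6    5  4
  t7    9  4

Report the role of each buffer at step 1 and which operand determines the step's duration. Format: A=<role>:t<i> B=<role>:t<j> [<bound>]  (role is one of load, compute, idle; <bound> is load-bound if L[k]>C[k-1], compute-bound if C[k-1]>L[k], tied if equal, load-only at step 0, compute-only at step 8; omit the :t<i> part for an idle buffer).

step 1: A=compute:t0 B=load:t1 [compute-bound]

  0. 8=8c; end=8; A:t0 B:-
  1. max(5,6)=6c; end=14; A:t0 B:t1
  2. max(2,4)=4c; end=18; A:t2 B:t1
  3. max(4,2)=4c; end=22; A:t2 B:t3
  4. max(2,5)=5c; end=27; A:t4 B:t3
  5. max(3,4)=4c; end=31; A:t4 B:t5
  6. max(5,3)=5c; end=36; A:t6 B:t5
  7. max(9,4)=9c; end=45; A:t6 B:t7
  8. 4=4c; end=49; A:t6 B:t7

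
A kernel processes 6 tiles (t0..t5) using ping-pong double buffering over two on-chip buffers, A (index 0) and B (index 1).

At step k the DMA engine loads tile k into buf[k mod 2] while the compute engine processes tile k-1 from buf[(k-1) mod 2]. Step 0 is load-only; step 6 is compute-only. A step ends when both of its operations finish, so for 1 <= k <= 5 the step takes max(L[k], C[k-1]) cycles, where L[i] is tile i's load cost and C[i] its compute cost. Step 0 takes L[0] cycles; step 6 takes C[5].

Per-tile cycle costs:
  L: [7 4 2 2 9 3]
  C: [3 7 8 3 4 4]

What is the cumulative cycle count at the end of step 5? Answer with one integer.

k=0 load=t0/7c comp=- wait=7 total=7
k=1 load=t1/4c comp=t0/3c wait=4 total=11
k=2 load=t2/2c comp=t1/7c wait=7 total=18
k=3 load=t3/2c comp=t2/8c wait=8 total=26
k=4 load=t4/9c comp=t3/3c wait=9 total=35
k=5 load=t5/3c comp=t4/4c wait=4 total=39
k=6 load=- comp=t5/4c wait=4 total=43

end_cycle[5] = 39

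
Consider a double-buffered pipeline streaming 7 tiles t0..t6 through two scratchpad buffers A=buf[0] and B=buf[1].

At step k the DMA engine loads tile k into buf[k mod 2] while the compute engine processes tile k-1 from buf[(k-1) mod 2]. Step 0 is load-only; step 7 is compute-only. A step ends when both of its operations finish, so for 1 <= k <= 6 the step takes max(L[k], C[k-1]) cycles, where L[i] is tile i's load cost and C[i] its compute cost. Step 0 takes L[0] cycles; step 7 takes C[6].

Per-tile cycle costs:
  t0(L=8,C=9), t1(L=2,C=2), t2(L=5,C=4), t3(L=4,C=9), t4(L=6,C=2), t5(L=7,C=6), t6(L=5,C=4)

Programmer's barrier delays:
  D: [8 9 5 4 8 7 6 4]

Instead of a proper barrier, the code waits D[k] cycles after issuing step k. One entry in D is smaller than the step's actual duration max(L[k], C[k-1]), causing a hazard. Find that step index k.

[0] required=L[0]=8=8 vs D=8 ok
[1] required=max(L[1]=2,C[0]=9)=9 vs D=9 ok
[2] required=max(L[2]=5,C[1]=2)=5 vs D=5 ok
[3] required=max(L[3]=4,C[2]=4)=4 vs D=4 ok
[4] required=max(L[4]=6,C[3]=9)=9 vs D=8 SHORT
[5] required=max(L[5]=7,C[4]=2)=7 vs D=7 ok
[6] required=max(L[6]=5,C[5]=6)=6 vs D=6 ok
[7] required=C[6]=4=4 vs D=4 ok

hazard at step 4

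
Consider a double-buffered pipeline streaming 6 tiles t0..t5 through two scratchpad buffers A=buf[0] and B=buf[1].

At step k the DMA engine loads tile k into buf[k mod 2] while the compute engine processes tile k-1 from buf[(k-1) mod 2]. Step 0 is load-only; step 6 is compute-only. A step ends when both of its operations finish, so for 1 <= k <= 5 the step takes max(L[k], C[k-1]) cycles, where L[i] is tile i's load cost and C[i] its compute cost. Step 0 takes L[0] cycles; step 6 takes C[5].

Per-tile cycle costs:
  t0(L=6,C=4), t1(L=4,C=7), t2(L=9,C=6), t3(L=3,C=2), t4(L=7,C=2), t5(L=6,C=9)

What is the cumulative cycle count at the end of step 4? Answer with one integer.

step 0: L[0]=6 → dur=6, Σ=6 | A=load:t0 B=idle [load-only]
step 1: L[1]=4 C[0]=4 → dur=4, Σ=10 | A=compute:t0 B=load:t1 [tied]
step 2: L[2]=9 C[1]=7 → dur=9, Σ=19 | A=load:t2 B=compute:t1 [load-bound]
step 3: L[3]=3 C[2]=6 → dur=6, Σ=25 | A=compute:t2 B=load:t3 [compute-bound]
step 4: L[4]=7 C[3]=2 → dur=7, Σ=32 | A=load:t4 B=compute:t3 [load-bound]
step 5: L[5]=6 C[4]=2 → dur=6, Σ=38 | A=compute:t4 B=load:t5 [load-bound]
step 6: C[5]=9 → dur=9, Σ=47 | A=idle B=compute:t5 [compute-only]

end_cycle[4] = 32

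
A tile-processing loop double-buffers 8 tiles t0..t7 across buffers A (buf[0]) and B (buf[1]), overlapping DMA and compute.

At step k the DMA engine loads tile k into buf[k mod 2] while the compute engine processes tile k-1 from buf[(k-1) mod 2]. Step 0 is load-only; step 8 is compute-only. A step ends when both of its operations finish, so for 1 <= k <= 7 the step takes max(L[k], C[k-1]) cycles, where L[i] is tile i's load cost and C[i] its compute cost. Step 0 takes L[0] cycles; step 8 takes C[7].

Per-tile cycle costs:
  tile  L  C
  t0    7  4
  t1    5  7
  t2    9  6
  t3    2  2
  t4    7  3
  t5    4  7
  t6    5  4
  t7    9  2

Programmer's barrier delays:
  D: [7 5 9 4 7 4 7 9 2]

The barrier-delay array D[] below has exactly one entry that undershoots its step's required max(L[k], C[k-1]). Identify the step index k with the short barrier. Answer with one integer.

[0] required=L[0]=7=7 vs D=7 ok
[1] required=max(L[1]=5,C[0]=4)=5 vs D=5 ok
[2] required=max(L[2]=9,C[1]=7)=9 vs D=9 ok
[3] required=max(L[3]=2,C[2]=6)=6 vs D=4 SHORT
[4] required=max(L[4]=7,C[3]=2)=7 vs D=7 ok
[5] required=max(L[5]=4,C[4]=3)=4 vs D=4 ok
[6] required=max(L[6]=5,C[5]=7)=7 vs D=7 ok
[7] required=max(L[7]=9,C[6]=4)=9 vs D=9 ok
[8] required=C[7]=2=2 vs D=2 ok

hazard at step 3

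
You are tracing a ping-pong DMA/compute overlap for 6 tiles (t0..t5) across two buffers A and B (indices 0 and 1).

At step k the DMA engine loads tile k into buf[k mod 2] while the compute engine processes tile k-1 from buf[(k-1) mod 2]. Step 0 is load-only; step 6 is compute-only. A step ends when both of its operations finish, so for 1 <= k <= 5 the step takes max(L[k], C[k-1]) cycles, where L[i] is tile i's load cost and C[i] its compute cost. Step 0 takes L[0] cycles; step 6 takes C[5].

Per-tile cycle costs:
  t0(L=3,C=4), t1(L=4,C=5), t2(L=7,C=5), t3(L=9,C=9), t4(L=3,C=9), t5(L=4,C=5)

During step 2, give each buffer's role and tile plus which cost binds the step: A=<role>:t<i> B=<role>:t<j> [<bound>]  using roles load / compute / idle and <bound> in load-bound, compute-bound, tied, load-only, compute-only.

step 2: A=load:t2 B=compute:t1 [load-bound]

step 0: L[0]=3 → dur=3, Σ=3 | A=load:t0 B=idle [load-only]
step 1: L[1]=4 C[0]=4 → dur=4, Σ=7 | A=compute:t0 B=load:t1 [tied]
step 2: L[2]=7 C[1]=5 → dur=7, Σ=14 | A=load:t2 B=compute:t1 [load-bound]
step 3: L[3]=9 C[2]=5 → dur=9, Σ=23 | A=compute:t2 B=load:t3 [load-bound]
step 4: L[4]=3 C[3]=9 → dur=9, Σ=32 | A=load:t4 B=compute:t3 [compute-bound]
step 5: L[5]=4 C[4]=9 → dur=9, Σ=41 | A=compute:t4 B=load:t5 [compute-bound]
step 6: C[5]=5 → dur=5, Σ=46 | A=idle B=compute:t5 [compute-only]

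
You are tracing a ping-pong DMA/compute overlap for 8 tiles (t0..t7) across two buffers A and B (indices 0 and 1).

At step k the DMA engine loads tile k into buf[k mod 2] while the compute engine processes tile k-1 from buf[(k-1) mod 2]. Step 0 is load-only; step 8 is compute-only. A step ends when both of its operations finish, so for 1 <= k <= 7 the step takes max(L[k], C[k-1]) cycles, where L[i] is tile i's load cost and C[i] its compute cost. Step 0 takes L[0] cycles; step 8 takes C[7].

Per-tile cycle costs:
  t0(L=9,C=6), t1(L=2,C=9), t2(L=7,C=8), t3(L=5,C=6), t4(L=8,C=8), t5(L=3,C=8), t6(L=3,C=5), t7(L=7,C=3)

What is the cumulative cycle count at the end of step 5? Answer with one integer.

  0. 9=9c; end=9; A:t0 B:-
  1. max(2,6)=6c; end=15; A:t0 B:t1
  2. max(7,9)=9c; end=24; A:t2 B:t1
  3. max(5,8)=8c; end=32; A:t2 B:t3
  4. max(8,6)=8c; end=40; A:t4 B:t3
  5. max(3,8)=8c; end=48; A:t4 B:t5
  6. max(3,8)=8c; end=56; A:t6 B:t5
  7. max(7,5)=7c; end=63; A:t6 B:t7
  8. 3=3c; end=66; A:t6 B:t7

end_cycle[5] = 48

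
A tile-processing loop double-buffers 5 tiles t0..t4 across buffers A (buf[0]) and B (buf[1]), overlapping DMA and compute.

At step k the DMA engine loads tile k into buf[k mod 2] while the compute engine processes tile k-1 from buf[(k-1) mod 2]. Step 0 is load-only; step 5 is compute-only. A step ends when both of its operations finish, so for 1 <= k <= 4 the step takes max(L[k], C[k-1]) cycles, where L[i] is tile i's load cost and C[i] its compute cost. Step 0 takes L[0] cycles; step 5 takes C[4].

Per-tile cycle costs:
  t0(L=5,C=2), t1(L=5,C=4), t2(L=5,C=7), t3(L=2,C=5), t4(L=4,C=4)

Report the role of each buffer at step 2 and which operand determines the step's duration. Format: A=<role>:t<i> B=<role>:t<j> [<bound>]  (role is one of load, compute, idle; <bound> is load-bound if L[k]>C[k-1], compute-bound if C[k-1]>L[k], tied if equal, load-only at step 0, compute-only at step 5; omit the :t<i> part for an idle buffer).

step 2: A=load:t2 B=compute:t1 [load-bound]

  0. 5=5c; end=5; A:t0 B:-
  1. max(5,2)=5c; end=10; A:t0 B:t1
  2. max(5,4)=5c; end=15; A:t2 B:t1
  3. max(2,7)=7c; end=22; A:t2 B:t3
  4. max(4,5)=5c; end=27; A:t4 B:t3
  5. 4=4c; end=31; A:t4 B:t3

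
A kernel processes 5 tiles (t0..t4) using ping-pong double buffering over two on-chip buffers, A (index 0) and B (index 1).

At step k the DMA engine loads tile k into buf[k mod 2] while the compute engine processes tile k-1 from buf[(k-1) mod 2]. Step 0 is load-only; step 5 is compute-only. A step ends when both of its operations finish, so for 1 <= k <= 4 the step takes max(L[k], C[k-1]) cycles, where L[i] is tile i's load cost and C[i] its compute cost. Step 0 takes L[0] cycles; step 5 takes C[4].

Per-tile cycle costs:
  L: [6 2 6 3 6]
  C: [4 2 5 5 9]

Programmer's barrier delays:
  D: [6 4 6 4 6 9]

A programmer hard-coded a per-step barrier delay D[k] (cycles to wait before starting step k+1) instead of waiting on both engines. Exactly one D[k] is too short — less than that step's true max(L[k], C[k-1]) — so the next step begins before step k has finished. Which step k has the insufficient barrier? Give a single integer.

hazard at step 3

[0] required=L[0]=6=6 vs D=6 ok
[1] required=max(L[1]=2,C[0]=4)=4 vs D=4 ok
[2] required=max(L[2]=6,C[1]=2)=6 vs D=6 ok
[3] required=max(L[3]=3,C[2]=5)=5 vs D=4 SHORT
[4] required=max(L[4]=6,C[3]=5)=6 vs D=6 ok
[5] required=C[4]=9=9 vs D=9 ok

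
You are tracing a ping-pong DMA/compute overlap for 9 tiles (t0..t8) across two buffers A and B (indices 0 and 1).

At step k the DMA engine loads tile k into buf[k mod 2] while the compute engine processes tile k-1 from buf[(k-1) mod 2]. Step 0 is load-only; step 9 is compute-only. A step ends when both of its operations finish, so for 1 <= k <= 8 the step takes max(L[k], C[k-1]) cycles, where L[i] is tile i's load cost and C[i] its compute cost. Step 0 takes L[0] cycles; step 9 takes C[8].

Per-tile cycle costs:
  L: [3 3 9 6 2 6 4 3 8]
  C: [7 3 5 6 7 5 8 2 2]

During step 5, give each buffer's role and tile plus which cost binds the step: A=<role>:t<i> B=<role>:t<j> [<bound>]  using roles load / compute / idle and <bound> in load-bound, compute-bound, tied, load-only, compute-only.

step 5: A=compute:t4 B=load:t5 [compute-bound]

k=0 load=t0/3c comp=- wait=3 total=3
k=1 load=t1/3c comp=t0/7c wait=7 total=10
k=2 load=t2/9c comp=t1/3c wait=9 total=19
k=3 load=t3/6c comp=t2/5c wait=6 total=25
k=4 load=t4/2c comp=t3/6c wait=6 total=31
k=5 load=t5/6c comp=t4/7c wait=7 total=38
k=6 load=t6/4c comp=t5/5c wait=5 total=43
k=7 load=t7/3c comp=t6/8c wait=8 total=51
k=8 load=t8/8c comp=t7/2c wait=8 total=59
k=9 load=- comp=t8/2c wait=2 total=61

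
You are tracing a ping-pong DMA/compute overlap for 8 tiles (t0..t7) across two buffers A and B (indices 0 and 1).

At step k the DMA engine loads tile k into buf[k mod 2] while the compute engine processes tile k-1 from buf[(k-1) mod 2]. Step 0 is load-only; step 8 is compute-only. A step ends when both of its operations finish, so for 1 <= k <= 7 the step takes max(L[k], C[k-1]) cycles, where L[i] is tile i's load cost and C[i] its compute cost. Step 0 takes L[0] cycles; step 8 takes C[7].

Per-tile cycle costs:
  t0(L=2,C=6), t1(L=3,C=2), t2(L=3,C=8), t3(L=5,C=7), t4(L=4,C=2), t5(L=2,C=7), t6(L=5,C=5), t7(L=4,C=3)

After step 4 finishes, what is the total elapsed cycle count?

end_cycle[4] = 26

  0. 2=2c; end=2; A:t0 B:-
  1. max(3,6)=6c; end=8; A:t0 B:t1
  2. max(3,2)=3c; end=11; A:t2 B:t1
  3. max(5,8)=8c; end=19; A:t2 B:t3
  4. max(4,7)=7c; end=26; A:t4 B:t3
  5. max(2,2)=2c; end=28; A:t4 B:t5
  6. max(5,7)=7c; end=35; A:t6 B:t5
  7. max(4,5)=5c; end=40; A:t6 B:t7
  8. 3=3c; end=43; A:t6 B:t7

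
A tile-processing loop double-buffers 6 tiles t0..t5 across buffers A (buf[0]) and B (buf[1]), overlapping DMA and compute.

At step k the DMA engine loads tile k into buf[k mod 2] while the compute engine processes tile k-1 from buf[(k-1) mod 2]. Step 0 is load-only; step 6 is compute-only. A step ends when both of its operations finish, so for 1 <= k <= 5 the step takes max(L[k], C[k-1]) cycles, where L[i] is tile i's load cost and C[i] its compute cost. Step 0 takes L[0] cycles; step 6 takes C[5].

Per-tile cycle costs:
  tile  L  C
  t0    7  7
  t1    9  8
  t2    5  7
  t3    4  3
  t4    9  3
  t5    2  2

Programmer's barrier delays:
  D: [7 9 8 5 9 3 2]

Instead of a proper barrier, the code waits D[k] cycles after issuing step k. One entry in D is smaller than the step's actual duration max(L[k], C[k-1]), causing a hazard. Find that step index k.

k=0 barrier L[0]=7→7c, D[0]=7 ok
k=1 barrier max(L[1]=9,C[0]=7)→9c, D[1]=9 ok
k=2 barrier max(L[2]=5,C[1]=8)→8c, D[2]=8 ok
k=3 barrier max(L[3]=4,C[2]=7)→7c, D[3]=5 SHORT
k=4 barrier max(L[4]=9,C[3]=3)→9c, D[4]=9 ok
k=5 barrier max(L[5]=2,C[4]=3)→3c, D[5]=3 ok
k=6 barrier C[5]=2→2c, D[6]=2 ok

hazard at step 3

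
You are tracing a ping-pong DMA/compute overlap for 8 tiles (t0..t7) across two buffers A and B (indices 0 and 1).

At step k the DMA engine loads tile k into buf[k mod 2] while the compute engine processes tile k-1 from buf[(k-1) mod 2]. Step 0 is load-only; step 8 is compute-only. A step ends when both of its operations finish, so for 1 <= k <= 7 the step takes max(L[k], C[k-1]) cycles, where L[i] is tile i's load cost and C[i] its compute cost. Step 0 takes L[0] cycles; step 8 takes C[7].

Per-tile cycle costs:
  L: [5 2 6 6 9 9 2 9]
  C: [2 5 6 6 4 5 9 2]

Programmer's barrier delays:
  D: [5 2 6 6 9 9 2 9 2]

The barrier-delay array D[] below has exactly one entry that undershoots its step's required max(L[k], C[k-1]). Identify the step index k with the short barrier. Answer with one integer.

step 0: need L[0]=5 = 5; D[0]=5 ok
step 1: need max(L[1]=2,C[0]=2) = 2; D[1]=2 ok
step 2: need max(L[2]=6,C[1]=5) = 6; D[2]=6 ok
step 3: need max(L[3]=6,C[2]=6) = 6; D[3]=6 ok
step 4: need max(L[4]=9,C[3]=6) = 9; D[4]=9 ok
step 5: need max(L[5]=9,C[4]=4) = 9; D[5]=9 ok
step 6: need max(L[6]=2,C[5]=5) = 5; D[6]=2 SHORT
step 7: need max(L[7]=9,C[6]=9) = 9; D[7]=9 ok
step 8: need C[7]=2 = 2; D[8]=2 ok

hazard at step 6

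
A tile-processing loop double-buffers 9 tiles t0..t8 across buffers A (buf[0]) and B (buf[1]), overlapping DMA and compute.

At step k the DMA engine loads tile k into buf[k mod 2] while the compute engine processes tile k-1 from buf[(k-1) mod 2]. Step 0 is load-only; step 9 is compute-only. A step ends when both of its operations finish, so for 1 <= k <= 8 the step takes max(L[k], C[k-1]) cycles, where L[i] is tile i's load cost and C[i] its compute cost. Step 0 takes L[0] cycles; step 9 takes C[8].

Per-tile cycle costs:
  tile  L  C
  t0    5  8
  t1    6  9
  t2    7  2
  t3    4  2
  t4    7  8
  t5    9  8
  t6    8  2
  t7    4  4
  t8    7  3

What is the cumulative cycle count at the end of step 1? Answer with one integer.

end_cycle[1] = 13

step 0: L[0]=5 → dur=5, Σ=5 | A=load:t0 B=idle [load-only]
step 1: L[1]=6 C[0]=8 → dur=8, Σ=13 | A=compute:t0 B=load:t1 [compute-bound]
step 2: L[2]=7 C[1]=9 → dur=9, Σ=22 | A=load:t2 B=compute:t1 [compute-bound]
step 3: L[3]=4 C[2]=2 → dur=4, Σ=26 | A=compute:t2 B=load:t3 [load-bound]
step 4: L[4]=7 C[3]=2 → dur=7, Σ=33 | A=load:t4 B=compute:t3 [load-bound]
step 5: L[5]=9 C[4]=8 → dur=9, Σ=42 | A=compute:t4 B=load:t5 [load-bound]
step 6: L[6]=8 C[5]=8 → dur=8, Σ=50 | A=load:t6 B=compute:t5 [tied]
step 7: L[7]=4 C[6]=2 → dur=4, Σ=54 | A=compute:t6 B=load:t7 [load-bound]
step 8: L[8]=7 C[7]=4 → dur=7, Σ=61 | A=load:t8 B=compute:t7 [load-bound]
step 9: C[8]=3 → dur=3, Σ=64 | A=compute:t8 B=idle [compute-only]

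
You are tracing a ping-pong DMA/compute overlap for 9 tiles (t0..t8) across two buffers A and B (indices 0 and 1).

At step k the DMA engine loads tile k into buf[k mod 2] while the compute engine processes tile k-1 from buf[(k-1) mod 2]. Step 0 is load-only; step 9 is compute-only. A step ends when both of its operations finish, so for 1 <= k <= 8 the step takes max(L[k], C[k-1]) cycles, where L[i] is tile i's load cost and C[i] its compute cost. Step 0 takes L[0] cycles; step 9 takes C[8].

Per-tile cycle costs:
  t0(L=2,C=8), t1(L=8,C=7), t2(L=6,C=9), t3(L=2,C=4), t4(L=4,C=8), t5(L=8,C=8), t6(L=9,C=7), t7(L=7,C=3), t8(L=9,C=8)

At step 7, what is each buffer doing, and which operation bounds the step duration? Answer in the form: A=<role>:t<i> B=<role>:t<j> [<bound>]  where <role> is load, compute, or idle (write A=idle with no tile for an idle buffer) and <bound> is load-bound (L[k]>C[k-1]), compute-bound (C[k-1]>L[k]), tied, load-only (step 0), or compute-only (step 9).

step 7: A=compute:t6 B=load:t7 [tied]

  0. 2=2c; end=2; A:t0 B:-
  1. max(8,8)=8c; end=10; A:t0 B:t1
  2. max(6,7)=7c; end=17; A:t2 B:t1
  3. max(2,9)=9c; end=26; A:t2 B:t3
  4. max(4,4)=4c; end=30; A:t4 B:t3
  5. max(8,8)=8c; end=38; A:t4 B:t5
  6. max(9,8)=9c; end=47; A:t6 B:t5
  7. max(7,7)=7c; end=54; A:t6 B:t7
  8. max(9,3)=9c; end=63; A:t8 B:t7
  9. 8=8c; end=71; A:t8 B:t7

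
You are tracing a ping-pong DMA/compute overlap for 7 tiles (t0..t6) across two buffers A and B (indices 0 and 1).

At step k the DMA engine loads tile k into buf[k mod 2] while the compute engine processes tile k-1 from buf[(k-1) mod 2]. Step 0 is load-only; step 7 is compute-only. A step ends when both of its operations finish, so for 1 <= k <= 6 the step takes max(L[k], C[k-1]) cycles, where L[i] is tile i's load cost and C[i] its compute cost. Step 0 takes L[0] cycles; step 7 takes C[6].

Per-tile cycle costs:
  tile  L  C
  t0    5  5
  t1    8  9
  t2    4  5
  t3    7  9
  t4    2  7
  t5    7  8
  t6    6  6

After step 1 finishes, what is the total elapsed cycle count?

end_cycle[1] = 13

[0] DMA t0→A (5c) ∥ CU idle ⇒ 5c, clock 5
[1] DMA t1→B (8c) ∥ CU A:t0 (5c) ⇒ 8c, clock 13
[2] DMA t2→A (4c) ∥ CU B:t1 (9c) ⇒ 9c, clock 22
[3] DMA t3→B (7c) ∥ CU A:t2 (5c) ⇒ 7c, clock 29
[4] DMA t4→A (2c) ∥ CU B:t3 (9c) ⇒ 9c, clock 38
[5] DMA t5→B (7c) ∥ CU A:t4 (7c) ⇒ 7c, clock 45
[6] DMA t6→A (6c) ∥ CU B:t5 (8c) ⇒ 8c, clock 53
[7] DMA idle ∥ CU A:t6 (6c) ⇒ 6c, clock 59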